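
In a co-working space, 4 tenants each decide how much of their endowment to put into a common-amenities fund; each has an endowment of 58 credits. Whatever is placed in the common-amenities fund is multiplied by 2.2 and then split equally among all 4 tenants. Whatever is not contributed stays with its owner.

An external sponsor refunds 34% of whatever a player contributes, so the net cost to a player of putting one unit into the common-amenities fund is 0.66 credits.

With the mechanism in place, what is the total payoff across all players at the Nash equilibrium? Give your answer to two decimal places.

Even with the mechanism, each unit contributed returns only (2.2/4) / 0.66 = 0.8333 per unit of net cost, so contributing nothing is still dominant.
Everyone keeps their endowment and the group total is 4 × 58 = 232.

232.00 credits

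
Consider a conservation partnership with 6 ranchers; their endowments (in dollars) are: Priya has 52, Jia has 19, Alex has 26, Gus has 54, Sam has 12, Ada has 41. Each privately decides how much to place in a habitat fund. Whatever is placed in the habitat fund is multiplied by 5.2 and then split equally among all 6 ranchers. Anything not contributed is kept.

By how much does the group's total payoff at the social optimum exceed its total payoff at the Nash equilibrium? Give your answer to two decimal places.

The private return per contributed unit is 5.2/6 = 0.8667 < 1 for every player regardless of endowment, so the Nash equilibrium is zero contribution and the group total is Σ E_j = 52 + 19 + 26 + 54 + 12 + 41 = 204.
Each contributed unit returns 5.200 to the group, so the social optimum is full contribution by everyone: group total = 5.200 × 204 = 1060.80.
Efficiency loss = (5.200 − 1) × 204 = 856.80.

856.80 dollars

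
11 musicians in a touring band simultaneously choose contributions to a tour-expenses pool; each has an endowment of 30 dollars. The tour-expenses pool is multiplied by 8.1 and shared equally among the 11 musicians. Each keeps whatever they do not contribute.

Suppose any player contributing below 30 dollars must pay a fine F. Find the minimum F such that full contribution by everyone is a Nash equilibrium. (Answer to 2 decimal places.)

Given the others contribute fully, the best deviation is to contribute 0 (any partial contribution still incurs the fine and gives up units whose private return 0.7364 is below 1).
Deviating from 30 to 0 saves 30 dollars but forfeits the deviator's share of the drop in the tour-expenses pool: 8.1/11 × 30 = 22.09.
So the deviation gain is 30 − 22.09 = 7.91, and the fine must be at least 7.91 dollars to wipe it out.

7.91 dollars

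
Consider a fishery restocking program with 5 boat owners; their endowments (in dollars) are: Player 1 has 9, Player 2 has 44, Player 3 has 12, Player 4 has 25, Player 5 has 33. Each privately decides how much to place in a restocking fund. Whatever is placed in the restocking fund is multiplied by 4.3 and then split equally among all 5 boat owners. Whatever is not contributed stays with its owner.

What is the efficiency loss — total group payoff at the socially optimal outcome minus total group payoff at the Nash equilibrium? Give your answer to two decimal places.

The private return per contributed unit is 4.3/5 = 0.8600 < 1 for every player regardless of endowment, so the Nash equilibrium is zero contribution and the group total is Σ E_j = 9 + 44 + 12 + 25 + 33 = 123.
Each contributed unit returns 4.300 to the group, so the social optimum is full contribution by everyone: group total = 4.300 × 123 = 528.90.
Efficiency loss = (4.300 − 1) × 123 = 405.90.

405.90 dollars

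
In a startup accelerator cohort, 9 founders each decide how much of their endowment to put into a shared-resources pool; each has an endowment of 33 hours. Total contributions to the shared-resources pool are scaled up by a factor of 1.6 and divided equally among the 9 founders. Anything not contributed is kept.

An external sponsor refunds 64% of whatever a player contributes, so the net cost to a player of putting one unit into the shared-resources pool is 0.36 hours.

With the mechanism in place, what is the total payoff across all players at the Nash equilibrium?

297.00 hours

The effective private return is (1.6/9) / 0.36 = 0.4938, which is still under 1, so the mechanism doesn't change anyone's dominant strategy: zero contribution.
Everyone keeps their endowment and the group total is 9 × 33 = 297.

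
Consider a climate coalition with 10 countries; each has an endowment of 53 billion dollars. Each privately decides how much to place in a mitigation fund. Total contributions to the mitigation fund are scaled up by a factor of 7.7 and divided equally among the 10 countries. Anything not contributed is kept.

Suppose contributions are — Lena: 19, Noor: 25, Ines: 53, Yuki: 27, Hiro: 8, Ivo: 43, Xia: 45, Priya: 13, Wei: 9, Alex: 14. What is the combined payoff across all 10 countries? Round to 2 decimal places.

2245.20 billion dollars

Total contributed: 19 + 25 + 53 + 27 + 8 + 43 + 45 + 13 + 9 + 14 = 256; total kept: 10 × 53 − 256 = 274.
The mitigation fund pays out 7.7 × 256 = 1971.20 in aggregate.
Group total = 274 + 1971.20 = 2245.20.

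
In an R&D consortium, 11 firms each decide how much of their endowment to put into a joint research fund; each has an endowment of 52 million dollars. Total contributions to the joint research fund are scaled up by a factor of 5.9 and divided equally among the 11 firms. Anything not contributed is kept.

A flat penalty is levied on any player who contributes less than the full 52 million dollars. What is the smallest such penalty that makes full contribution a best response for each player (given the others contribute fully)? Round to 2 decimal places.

Given the others contribute fully, the best deviation is to contribute 0 (any partial contribution still incurs the fine and gives up units whose private return 0.5364 is below 1).
Deviating from 52 to 0 saves 52 million dollars but forfeits the deviator's share of the drop in the joint research fund: 5.9/11 × 52 = 27.89.
So the deviation gain is 52 − 27.89 = 24.11, and the fine must be at least 24.11 million dollars to wipe it out.

24.11 million dollars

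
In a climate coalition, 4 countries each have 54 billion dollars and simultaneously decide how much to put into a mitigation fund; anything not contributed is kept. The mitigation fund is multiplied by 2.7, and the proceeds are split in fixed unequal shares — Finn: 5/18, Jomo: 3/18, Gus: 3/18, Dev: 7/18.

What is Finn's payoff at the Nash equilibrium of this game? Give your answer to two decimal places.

Player j's private return per contributed unit is 2.7 × (j's share). Contributing is weakly dominant for j when that share is at least 1/2.7 = 0.3704, and contributing 0 is dominant otherwise.
Dev alone (share 7/18) is above the threshold, contributing 54; the remaining 3 contribute 0. Total contributed: 54.
Finn keeps 54 and receives 2.7 × 54 × 5/18 = 40.50 from the mitigation fund, for a payoff of 94.50.

94.50 billion dollars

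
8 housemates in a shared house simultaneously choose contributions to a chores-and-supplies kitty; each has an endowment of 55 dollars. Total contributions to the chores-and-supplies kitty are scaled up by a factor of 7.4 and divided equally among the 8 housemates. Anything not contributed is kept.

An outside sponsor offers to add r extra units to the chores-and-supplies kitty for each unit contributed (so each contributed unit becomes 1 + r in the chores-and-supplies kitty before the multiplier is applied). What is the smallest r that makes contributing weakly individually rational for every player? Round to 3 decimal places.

With matching at rate r, one contributed unit becomes (1 + r) in the chores-and-supplies kitty and returns 7.4 × (1 + r) / 8 to the contributor.
Setting this equal to 1: 1 + r = 8/7.4 = 1.0811.
So the minimum matching rate is r = 1.0811 − 1 = 0.081.

0.081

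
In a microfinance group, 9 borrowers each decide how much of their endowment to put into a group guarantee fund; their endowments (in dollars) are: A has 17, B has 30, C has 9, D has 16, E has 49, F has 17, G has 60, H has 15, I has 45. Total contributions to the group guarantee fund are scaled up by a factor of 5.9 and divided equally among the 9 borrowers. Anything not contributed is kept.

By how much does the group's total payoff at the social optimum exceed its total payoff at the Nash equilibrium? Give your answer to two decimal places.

The private return per contributed unit is 5.9/9 = 0.6556 < 1 for every player regardless of endowment, so the Nash equilibrium is zero contribution and the group total is Σ E_j = 17 + 30 + 9 + 16 + 49 + 17 + 60 + 15 + 45 = 258.
Each contributed unit returns 5.900 to the group, so the social optimum is full contribution by everyone: group total = 5.900 × 258 = 1522.20.
Efficiency loss = (5.900 − 1) × 258 = 1264.20.

1264.20 dollars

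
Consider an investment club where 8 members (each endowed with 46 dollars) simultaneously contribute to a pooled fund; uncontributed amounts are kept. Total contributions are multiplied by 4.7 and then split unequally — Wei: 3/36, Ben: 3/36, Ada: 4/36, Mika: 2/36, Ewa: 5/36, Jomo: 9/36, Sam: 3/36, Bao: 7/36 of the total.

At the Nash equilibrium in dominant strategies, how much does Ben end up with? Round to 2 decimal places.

64.02 dollars

For player j, contributing a unit is worthwhile iff 4.7 × (j's share) ≥ 1, i.e. iff j's share is at least 0.2128.
Jomo alone (share 9/36) is above the threshold, contributing 46; the remaining 7 contribute 0. Total contributed: 46.
Ben keeps 46 and receives 4.7 × 46 × 3/36 = 18.02 from the pooled fund, for a payoff of 64.02.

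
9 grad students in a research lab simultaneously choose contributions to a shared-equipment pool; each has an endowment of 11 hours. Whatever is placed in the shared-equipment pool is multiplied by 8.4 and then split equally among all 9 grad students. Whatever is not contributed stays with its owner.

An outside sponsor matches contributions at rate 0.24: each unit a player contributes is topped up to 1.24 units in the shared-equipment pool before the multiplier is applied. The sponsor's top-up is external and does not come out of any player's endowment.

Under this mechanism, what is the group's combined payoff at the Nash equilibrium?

The effective private return per unit is now 8.4 × 1.24 / 9 = 1.1573 > 1, so every player's dominant strategy flips to full contribution.
So the Nash equilibrium is full contribution by all 9; the group earns 8.4 × 1.24 × 99 = 1031.18.

1031.18 hours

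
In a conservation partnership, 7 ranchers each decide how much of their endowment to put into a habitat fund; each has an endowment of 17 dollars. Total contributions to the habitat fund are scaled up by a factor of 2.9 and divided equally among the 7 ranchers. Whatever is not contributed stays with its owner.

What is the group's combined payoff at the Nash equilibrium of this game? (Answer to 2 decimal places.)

119.00 dollars

Each contributed unit returns 2.9/7 = 0.4143 to its contributor — below 1 — so contributing 0 is dominant for every player. At the Nash equilibrium everyone keeps their 17, and the group total is 7 × 17 = 119.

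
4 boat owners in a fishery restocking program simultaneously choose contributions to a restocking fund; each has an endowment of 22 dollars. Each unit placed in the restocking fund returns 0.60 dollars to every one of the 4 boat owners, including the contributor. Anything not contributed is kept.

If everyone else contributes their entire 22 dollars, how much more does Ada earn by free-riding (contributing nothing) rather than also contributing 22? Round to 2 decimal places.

8.80 dollars

Switching from a contribution of 22 to 0 lets Ada keep an extra 22 dollars, but lowers the restocking fund by 22, which costs Ada their own share of that drop: 0.60 × 22 = 13.20.
Net gain = 22 − 13.20 = 8.80. The private return per contributed unit (0.60) is below 1, so free-riding is indeed the best response regardless of what the others do.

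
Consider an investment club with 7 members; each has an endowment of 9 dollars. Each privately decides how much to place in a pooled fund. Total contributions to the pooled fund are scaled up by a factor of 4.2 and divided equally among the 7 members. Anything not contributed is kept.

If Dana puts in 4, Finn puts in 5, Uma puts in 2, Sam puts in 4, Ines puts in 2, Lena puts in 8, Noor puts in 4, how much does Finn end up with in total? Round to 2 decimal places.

Total contributed: 4 + 5 + 2 + 4 + 2 + 8 + 4 = 29.
Each receives 4.2 × 29 / 7 = 17.40 from the pooled fund.
Finn keeps 9 − 5 = 4, so Finn's payoff is 4 + 17.40 = 21.40.

21.40 dollars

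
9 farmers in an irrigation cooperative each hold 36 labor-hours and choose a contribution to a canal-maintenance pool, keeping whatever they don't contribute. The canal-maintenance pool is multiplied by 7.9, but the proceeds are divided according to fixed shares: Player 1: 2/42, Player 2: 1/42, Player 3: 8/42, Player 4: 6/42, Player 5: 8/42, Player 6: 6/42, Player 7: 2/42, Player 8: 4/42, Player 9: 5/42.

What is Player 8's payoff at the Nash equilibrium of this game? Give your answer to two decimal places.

A player with share s gets back 7.9·s per unit contributed, so full contribution is dominant for anyone with s > 1/7.9 = 0.1266 and zero contribution is dominant for anyone below.
The shares above 0.1266 belong to Player 3, Player 4, Player 5 and Player 6, contributing 36 each; the remaining 5 contribute 0. Total contributed: 144.
Player 8 keeps 36 and receives 7.9 × 144 × 4/42 = 108.34 from the canal-maintenance pool, for a payoff of 144.34.

144.34 labor-hours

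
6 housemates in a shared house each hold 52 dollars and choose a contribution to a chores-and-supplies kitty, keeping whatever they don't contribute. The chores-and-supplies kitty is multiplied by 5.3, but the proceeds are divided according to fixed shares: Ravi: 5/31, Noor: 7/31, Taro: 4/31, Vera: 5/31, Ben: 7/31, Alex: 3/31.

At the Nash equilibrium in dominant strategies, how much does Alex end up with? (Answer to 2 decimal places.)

105.34 dollars

For player j, contributing a unit is worthwhile iff 5.3 × (j's share) ≥ 1, i.e. iff j's share is at least 0.1887.
The shares above 0.1887 belong to Noor and Ben, contributing 52 each; the remaining 4 contribute 0. Total contributed: 104.
Alex keeps 52 and receives 5.3 × 104 × 3/31 = 53.34 from the chores-and-supplies kitty, for a payoff of 105.34.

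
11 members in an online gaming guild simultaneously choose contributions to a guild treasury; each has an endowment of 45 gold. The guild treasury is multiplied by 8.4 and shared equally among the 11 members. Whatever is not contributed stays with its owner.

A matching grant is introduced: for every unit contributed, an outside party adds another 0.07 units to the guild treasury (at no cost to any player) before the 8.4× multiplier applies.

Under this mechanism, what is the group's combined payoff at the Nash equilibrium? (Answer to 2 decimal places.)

495.00 gold

The effective private return is 8.4 × 1.07 / 11 = 0.8171, which is still under 1, so the mechanism doesn't change anyone's dominant strategy: zero contribution.
Everyone keeps their endowment and the group total is 11 × 45 = 495.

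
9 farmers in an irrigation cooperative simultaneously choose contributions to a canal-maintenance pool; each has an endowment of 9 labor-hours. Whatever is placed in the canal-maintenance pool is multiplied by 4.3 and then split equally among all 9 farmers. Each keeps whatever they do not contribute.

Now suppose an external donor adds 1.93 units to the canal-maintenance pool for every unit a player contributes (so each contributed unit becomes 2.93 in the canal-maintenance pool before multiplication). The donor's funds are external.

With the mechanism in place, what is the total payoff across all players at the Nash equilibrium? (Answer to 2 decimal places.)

1020.52 labor-hours

The effective private return per unit is now 4.3 × 2.93 / 9 = 1.3999 > 1, so every player's dominant strategy flips to full contribution.
At the Nash equilibrium everyone contributes 9. Group total payoff = 4.3 × 2.93 × 81 = 1020.52.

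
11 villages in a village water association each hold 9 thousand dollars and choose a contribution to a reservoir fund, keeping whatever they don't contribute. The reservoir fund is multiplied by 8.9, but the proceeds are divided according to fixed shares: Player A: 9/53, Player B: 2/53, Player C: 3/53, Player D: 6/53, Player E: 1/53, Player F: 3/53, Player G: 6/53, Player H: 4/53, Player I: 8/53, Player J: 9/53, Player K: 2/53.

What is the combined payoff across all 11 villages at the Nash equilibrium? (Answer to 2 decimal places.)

A player with share s gets back 8.9·s per unit contributed, so full contribution is dominant for anyone with s > 1/8.9 = 0.1124 and zero contribution is dominant for anyone below.
The shares above 0.1124 belong to Player A, Player D, Player G, Player I and Player J, contributing 9 each; the remaining 6 contribute 0. Total contributed: 45.
The reservoir fund pays out 8.9 × 45 = 400.50 in total (split across the unequal shares, but the aggregate is all that matters for the group sum).
The 6 free-riders keep 9 each, adding 54. Group total = 54 + 400.50 = 454.50.

454.50 thousand dollars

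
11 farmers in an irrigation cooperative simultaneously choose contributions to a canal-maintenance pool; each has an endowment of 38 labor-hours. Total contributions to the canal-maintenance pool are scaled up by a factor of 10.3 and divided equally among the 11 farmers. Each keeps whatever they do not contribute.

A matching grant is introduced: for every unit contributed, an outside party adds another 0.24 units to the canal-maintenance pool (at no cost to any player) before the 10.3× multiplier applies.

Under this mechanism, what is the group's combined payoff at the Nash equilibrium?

Under the mechanism each unit contributed yields 10.3 × 1.24 / 11 = 1.1611 back to its contributor per unit of net cost, which exceeds 1, making full contribution the dominant choice for everyone.
So the Nash equilibrium is full contribution by all 11; the group earns 10.3 × 1.24 × 418 = 5338.70.

5338.70 labor-hours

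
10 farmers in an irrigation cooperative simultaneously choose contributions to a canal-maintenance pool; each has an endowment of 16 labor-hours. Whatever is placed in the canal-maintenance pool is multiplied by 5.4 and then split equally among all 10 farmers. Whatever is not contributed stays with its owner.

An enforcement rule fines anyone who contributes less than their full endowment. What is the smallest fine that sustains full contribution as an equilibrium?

7.36 labor-hours

Given the others contribute fully, the best deviation is to contribute 0 (any partial contribution still incurs the fine and gives up units whose private return 0.5400 is below 1).
Deviating from 16 to 0 saves 16 labor-hours but forfeits the deviator's share of the drop in the canal-maintenance pool: 5.4/10 × 16 = 8.64.
So the deviation gain is 16 − 8.64 = 7.36, and the fine must be at least 7.36 labor-hours to wipe it out.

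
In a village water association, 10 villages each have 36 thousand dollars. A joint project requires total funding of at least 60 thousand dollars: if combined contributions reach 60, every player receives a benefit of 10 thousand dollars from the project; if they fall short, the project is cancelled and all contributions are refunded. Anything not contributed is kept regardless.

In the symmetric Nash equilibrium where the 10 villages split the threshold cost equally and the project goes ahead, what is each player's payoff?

40 thousand dollars

Equal share of the threshold: 60/10 = 6.
At this profile no one gains by cutting their contribution: any cut drops the total below 60, the project is cancelled, contributions are refunded, and the deviator ends with 36, which is less than 36 − 6 + 10 = 40. Contributing more than 6 just wastes the excess. So contributing exactly 6 is a best response.
Each player's payoff: 36 − 6 + 10 = 40.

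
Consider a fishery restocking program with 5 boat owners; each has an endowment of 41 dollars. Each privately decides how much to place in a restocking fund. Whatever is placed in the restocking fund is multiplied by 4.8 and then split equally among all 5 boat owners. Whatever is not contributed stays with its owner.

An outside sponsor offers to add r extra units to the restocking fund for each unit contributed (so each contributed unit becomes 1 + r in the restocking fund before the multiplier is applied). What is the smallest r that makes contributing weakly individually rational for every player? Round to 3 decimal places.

With matching at rate r, one contributed unit becomes (1 + r) in the restocking fund and returns 4.8 × (1 + r) / 5 to the contributor.
Setting this equal to 1: 1 + r = 5/4.8 = 1.0417.
So the minimum matching rate is r = 1.0417 − 1 = 0.042.

0.042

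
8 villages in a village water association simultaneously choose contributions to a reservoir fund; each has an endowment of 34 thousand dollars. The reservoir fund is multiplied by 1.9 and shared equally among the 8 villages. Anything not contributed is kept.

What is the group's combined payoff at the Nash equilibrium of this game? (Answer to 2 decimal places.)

Each contributed unit returns 1.9/8 = 0.2375 to its contributor — below 1 — so contributing 0 is dominant for every player. At the Nash equilibrium everyone keeps their 34, and the group total is 8 × 34 = 272.

272.00 thousand dollars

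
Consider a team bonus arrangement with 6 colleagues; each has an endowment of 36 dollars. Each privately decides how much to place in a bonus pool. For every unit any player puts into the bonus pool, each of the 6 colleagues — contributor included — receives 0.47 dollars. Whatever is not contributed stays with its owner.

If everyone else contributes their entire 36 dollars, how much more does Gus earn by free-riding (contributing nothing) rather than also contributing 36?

Switching from a contribution of 36 to 0 lets Gus keep an extra 36 dollars, but lowers the bonus pool by 36, which costs Gus their own share of that drop: 0.47 × 36 = 16.92.
Net gain = 36 − 16.92 = 19.08. The private return per contributed unit (0.47) is below 1, so free-riding is indeed the best response regardless of what the others do.

19.08 dollars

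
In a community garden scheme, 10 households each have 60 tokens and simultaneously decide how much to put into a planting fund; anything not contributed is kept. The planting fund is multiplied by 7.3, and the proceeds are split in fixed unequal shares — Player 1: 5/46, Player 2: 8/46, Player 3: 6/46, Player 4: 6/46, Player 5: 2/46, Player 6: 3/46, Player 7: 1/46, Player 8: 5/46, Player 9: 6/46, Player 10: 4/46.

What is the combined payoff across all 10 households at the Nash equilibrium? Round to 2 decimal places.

978.00 tokens

For player j, contributing a unit is worthwhile iff 7.3 × (j's share) ≥ 1, i.e. iff j's share is at least 0.1370.
Player 2 alone (share 8/46) is above the threshold, contributing 60; the remaining 9 contribute 0. Total contributed: 60.
The planting fund pays out 7.3 × 60 = 438.00 in total (split across the unequal shares, but the aggregate is all that matters for the group sum).
The 9 free-riders keep 60 each, adding 540. Group total = 540 + 438.00 = 978.00.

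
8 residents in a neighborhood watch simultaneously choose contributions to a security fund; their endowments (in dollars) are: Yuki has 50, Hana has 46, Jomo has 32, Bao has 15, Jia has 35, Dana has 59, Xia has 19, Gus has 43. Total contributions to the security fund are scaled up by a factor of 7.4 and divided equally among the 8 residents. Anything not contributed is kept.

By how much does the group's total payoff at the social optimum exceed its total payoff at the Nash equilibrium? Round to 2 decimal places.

1913.60 dollars

The private return per contributed unit is 7.4/8 = 0.9250 < 1 for every player regardless of endowment, so the Nash equilibrium is zero contribution and the group total is Σ E_j = 50 + 46 + 32 + 15 + 35 + 59 + 19 + 43 = 299.
Each contributed unit returns 7.400 to the group, so the social optimum is full contribution by everyone: group total = 7.400 × 299 = 2212.60.
Efficiency loss = (7.400 − 1) × 299 = 1913.60.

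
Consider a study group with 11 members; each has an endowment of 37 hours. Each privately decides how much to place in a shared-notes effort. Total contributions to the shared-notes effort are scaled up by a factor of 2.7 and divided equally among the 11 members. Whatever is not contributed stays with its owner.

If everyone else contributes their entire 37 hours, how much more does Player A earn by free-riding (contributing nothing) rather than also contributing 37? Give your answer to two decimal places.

Switching from a contribution of 37 to 0 lets Player A keep an extra 37 hours, but lowers the shared-notes effort by 37, which costs Player A their own share of that drop: 2.7/11 × 37 = 9.08.
Net gain = 37 − 9.08 = 27.92. The private return per contributed unit (0.2455) is below 1, so free-riding is indeed the best response regardless of what the others do.

27.92 hours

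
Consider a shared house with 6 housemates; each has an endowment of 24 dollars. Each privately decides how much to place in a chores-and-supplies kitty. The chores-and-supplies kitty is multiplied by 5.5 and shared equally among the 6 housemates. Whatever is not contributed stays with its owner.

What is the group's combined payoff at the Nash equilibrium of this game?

144.00 dollars

Each contributed unit returns 5.5/6 = 0.9167 to its contributor — below 1 — so contributing 0 is dominant for every player. At the Nash equilibrium everyone keeps their 24, and the group total is 6 × 24 = 144.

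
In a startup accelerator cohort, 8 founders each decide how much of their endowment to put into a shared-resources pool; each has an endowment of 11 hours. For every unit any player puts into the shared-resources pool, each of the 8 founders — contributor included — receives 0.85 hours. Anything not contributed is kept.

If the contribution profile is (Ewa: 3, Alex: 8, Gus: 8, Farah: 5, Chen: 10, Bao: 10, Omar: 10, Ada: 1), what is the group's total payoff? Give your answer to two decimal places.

407.00 hours

Total contributed: 3 + 8 + 8 + 5 + 10 + 10 + 10 + 1 = 55; total kept: 8 × 11 − 55 = 33.
The shared-resources pool pays out 0.85 × 8 × 55 = 374.00 in aggregate.
Group total = 33 + 374.00 = 407.00.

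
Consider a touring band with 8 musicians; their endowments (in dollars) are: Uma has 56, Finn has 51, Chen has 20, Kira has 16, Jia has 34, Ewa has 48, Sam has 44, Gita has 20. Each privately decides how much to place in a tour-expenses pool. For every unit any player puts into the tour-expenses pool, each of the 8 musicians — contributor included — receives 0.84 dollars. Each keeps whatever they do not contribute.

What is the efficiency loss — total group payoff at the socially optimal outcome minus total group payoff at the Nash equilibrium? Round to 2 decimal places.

1653.08 dollars

The private return per contributed unit is 0.84 < 1 for everyone, so the Nash equilibrium is zero contribution and the group total is Σ E_j = 56 + 51 + 20 + 16 + 34 + 48 + 44 + 20 = 289.
Each contributed unit returns 6.720 to the group, so the social optimum is full contribution by everyone: group total = 6.720 × 289 = 1942.08.
Efficiency loss = (6.720 − 1) × 289 = 1653.08.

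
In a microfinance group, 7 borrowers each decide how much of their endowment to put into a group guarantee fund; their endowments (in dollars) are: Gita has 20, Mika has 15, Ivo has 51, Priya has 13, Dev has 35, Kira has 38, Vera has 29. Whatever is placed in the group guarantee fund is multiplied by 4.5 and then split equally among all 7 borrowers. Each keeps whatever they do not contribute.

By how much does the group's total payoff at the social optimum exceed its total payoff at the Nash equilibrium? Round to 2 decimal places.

703.50 dollars

The private return per contributed unit is 4.5/7 = 0.6429 < 1 for every player regardless of endowment, so the Nash equilibrium is zero contribution and the group total is Σ E_j = 20 + 15 + 51 + 13 + 35 + 38 + 29 = 201.
Each contributed unit returns 4.500 to the group, so the social optimum is full contribution by everyone: group total = 4.500 × 201 = 904.50.
Efficiency loss = (4.500 − 1) × 201 = 703.50.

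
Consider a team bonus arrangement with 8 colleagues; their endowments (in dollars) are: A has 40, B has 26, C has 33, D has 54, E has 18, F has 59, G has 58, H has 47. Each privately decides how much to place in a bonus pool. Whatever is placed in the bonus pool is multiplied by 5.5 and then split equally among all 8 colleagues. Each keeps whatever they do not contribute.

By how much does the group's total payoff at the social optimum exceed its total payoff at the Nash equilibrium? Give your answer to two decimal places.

1507.50 dollars

The private return per contributed unit is 5.5/8 = 0.6875 < 1 for every player regardless of endowment, so the Nash equilibrium is zero contribution and the group total is Σ E_j = 40 + 26 + 33 + 54 + 18 + 59 + 58 + 47 = 335.
Each contributed unit returns 5.500 to the group, so the social optimum is full contribution by everyone: group total = 5.500 × 335 = 1842.50.
Efficiency loss = (5.500 − 1) × 335 = 1507.50.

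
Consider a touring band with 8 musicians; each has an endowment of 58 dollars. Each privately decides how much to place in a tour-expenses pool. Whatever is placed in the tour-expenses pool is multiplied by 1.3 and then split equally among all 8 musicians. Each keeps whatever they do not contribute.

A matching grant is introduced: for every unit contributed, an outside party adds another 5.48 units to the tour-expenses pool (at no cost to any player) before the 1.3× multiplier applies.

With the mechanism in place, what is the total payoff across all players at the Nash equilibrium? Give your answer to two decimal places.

With the mechanism, a contributed unit returns 1.3 × 6.48 / 8 = 1.0530 per unit of net cost to the contributor — now above 1 — so contributing fully is weakly dominant for every player.
So the Nash equilibrium is full contribution by all 8; the group earns 1.3 × 6.48 × 464 = 3908.74.

3908.74 dollars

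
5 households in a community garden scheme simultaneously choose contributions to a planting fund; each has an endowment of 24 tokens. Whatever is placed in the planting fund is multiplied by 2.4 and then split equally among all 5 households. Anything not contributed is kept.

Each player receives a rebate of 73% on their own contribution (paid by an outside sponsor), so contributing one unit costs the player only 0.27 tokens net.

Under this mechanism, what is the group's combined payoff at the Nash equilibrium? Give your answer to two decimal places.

With the mechanism, a contributed unit returns (2.4/5) / 0.27 = 1.7778 per unit of net cost to the contributor — now above 1 — so contributing fully is weakly dominant for every player.
So the Nash equilibrium is full contribution by all 5; the group earns 5 × (24 × 0.73 + 2.4 × 24) = 375.60.

375.60 tokens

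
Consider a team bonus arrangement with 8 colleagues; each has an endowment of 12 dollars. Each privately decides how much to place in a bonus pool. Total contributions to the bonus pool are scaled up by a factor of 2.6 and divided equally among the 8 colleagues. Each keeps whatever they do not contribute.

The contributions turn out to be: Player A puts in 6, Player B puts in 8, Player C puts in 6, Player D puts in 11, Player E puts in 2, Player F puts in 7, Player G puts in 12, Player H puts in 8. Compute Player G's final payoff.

Total contributed: 6 + 8 + 6 + 11 + 2 + 7 + 12 + 8 = 60.
Each receives 2.6 × 60 / 8 = 19.50 from the bonus pool.
Player G keeps 12 − 12 = 0, so Player G's payoff is 0 + 19.50 = 19.50.

19.50 dollars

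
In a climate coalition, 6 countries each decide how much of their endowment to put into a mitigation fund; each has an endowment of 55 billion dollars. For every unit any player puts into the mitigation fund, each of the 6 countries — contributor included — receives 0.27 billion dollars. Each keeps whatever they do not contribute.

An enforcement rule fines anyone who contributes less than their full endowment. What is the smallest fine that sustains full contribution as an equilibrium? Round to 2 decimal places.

40.15 billion dollars

Given the others contribute fully, the best deviation is to contribute 0 (any partial contribution still incurs the fine and gives up units whose private return 0.27 is below 1).
Deviating from 55 to 0 saves 55 billion dollars but forfeits the deviator's share of the drop in the mitigation fund: 0.27 × 55 = 14.85.
So the deviation gain is 55 − 14.85 = 40.15, and the fine must be at least 40.15 billion dollars to wipe it out.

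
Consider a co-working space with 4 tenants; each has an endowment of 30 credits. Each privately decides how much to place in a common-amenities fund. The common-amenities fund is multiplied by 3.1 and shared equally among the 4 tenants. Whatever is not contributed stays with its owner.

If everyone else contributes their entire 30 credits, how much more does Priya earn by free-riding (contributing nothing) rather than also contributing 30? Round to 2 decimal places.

Switching from a contribution of 30 to 0 lets Priya keep an extra 30 credits, but lowers the common-amenities fund by 30, which costs Priya their own share of that drop: 3.1/4 × 30 = 23.25.
Net gain = 30 − 23.25 = 6.75. The private return per contributed unit (0.7750) is below 1, so free-riding is indeed the best response regardless of what the others do.

6.75 credits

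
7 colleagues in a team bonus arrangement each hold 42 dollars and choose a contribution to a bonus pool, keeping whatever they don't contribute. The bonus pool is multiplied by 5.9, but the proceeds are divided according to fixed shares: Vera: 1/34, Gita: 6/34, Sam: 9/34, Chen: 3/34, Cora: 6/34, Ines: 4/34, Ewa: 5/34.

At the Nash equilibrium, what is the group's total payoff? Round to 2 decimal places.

For player j, contributing a unit is worthwhile iff 5.9 × (j's share) ≥ 1, i.e. iff j's share is at least 0.1695.
Gita, Sam and Cora clear that bar, contributing 42 each; the remaining 4 contribute 0. Total contributed: 126.
The bonus pool pays out 5.9 × 126 = 743.40 in total (split across the unequal shares, but the aggregate is all that matters for the group sum).
The 4 free-riders keep 42 each, adding 168. Group total = 168 + 743.40 = 911.40.

911.40 dollars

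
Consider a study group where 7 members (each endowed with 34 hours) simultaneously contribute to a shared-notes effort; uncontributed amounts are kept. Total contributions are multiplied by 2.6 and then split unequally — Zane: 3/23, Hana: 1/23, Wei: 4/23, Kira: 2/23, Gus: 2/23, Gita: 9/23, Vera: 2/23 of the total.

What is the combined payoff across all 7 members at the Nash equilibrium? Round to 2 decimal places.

For player j, contributing a unit is worthwhile iff 2.6 × (j's share) ≥ 1, i.e. iff j's share is at least 0.3846.
The only share above 0.3846 is Gita's 9/23, contributing 34; the remaining 6 contribute 0. Total contributed: 34.
The shared-notes effort pays out 2.6 × 34 = 88.40 in total (split across the unequal shares, but the aggregate is all that matters for the group sum).
The 6 free-riders keep 34 each, adding 204. Group total = 204 + 88.40 = 292.40.

292.40 hours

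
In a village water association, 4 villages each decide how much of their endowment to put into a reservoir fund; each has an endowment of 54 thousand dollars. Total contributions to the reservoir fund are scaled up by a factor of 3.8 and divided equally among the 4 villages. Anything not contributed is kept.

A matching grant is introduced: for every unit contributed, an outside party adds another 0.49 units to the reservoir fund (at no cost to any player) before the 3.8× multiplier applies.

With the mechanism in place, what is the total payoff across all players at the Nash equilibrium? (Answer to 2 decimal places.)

With the mechanism, a contributed unit returns 3.8 × 1.49 / 4 = 1.4155 per unit of net cost to the contributor — now above 1 — so contributing fully is weakly dominant for every player.
So the Nash equilibrium is full contribution by all 4; the group earns 3.8 × 1.49 × 216 = 1222.99.

1222.99 thousand dollars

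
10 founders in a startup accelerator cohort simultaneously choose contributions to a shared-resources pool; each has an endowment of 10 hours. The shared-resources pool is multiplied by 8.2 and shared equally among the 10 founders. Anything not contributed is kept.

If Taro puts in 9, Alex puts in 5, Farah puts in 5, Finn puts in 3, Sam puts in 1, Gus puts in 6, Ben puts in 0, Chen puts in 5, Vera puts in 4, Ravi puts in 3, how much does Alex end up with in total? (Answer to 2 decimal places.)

Total contributed: 9 + 5 + 5 + 3 + 1 + 6 + 0 + 5 + 4 + 3 = 41.
Each receives 8.2 × 41 / 10 = 33.62 from the shared-resources pool.
Alex keeps 10 − 5 = 5, so Alex's payoff is 5 + 33.62 = 38.62.

38.62 hours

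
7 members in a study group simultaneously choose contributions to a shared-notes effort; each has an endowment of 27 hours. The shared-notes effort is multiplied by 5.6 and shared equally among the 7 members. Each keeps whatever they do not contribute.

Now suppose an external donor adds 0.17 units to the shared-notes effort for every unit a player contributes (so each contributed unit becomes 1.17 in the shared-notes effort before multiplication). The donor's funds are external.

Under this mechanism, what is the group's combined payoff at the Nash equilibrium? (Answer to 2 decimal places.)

189.00 hours

The effective private return is 5.6 × 1.17 / 7 = 0.9360, which is still under 1, so the mechanism doesn't change anyone's dominant strategy: zero contribution.
Everyone keeps their endowment and the group total is 7 × 27 = 189.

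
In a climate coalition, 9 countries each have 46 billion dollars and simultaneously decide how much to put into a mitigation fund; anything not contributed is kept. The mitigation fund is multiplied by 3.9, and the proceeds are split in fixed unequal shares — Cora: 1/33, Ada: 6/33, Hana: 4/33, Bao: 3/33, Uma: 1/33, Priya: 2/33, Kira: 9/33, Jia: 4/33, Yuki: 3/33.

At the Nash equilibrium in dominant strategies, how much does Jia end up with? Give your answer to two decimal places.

67.75 billion dollars

For player j, contributing a unit is worthwhile iff 3.9 × (j's share) ≥ 1, i.e. iff j's share is at least 0.2564.
Only Kira (9/33) clears that bar, contributing 46; the remaining 8 contribute 0. Total contributed: 46.
Jia keeps 46 and receives 3.9 × 46 × 4/33 = 21.75 from the mitigation fund, for a payoff of 67.75.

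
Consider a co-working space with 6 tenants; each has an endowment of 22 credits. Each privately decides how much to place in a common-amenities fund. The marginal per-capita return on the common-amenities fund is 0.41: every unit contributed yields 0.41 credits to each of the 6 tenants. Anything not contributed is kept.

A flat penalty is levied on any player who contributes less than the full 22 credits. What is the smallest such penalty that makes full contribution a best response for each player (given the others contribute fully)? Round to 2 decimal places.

12.98 credits

Given the others contribute fully, the best deviation is to contribute 0 (any partial contribution still incurs the fine and gives up units whose private return 0.41 is below 1).
Deviating from 22 to 0 saves 22 credits but forfeits the deviator's share of the drop in the common-amenities fund: 0.41 × 22 = 9.02.
So the deviation gain is 22 − 9.02 = 12.98, and the fine must be at least 12.98 credits to wipe it out.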